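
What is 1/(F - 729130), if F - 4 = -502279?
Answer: -1/1231405 ≈ -8.1208e-7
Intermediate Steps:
F = -502275 (F = 4 - 502279 = -502275)
1/(F - 729130) = 1/(-502275 - 729130) = 1/(-1231405) = -1/1231405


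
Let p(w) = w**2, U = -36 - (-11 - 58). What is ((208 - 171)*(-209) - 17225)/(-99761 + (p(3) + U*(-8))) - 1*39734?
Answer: -1987005393/50008 ≈ -39734.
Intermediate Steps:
U = 33 (U = -36 - 1*(-69) = -36 + 69 = 33)
((208 - 171)*(-209) - 17225)/(-99761 + (p(3) + U*(-8))) - 1*39734 = ((208 - 171)*(-209) - 17225)/(-99761 + (3**2 + 33*(-8))) - 1*39734 = (37*(-209) - 17225)/(-99761 + (9 - 264)) - 39734 = (-7733 - 17225)/(-99761 - 255) - 39734 = -24958/(-100016) - 39734 = -24958*(-1/100016) - 39734 = 12479/50008 - 39734 = -1987005393/50008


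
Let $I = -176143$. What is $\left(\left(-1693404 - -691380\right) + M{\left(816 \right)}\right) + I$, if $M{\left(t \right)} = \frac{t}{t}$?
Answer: $-1178166$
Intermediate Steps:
$M{\left(t \right)} = 1$
$\left(\left(-1693404 - -691380\right) + M{\left(816 \right)}\right) + I = \left(\left(-1693404 - -691380\right) + 1\right) - 176143 = \left(\left(-1693404 + 691380\right) + 1\right) - 176143 = \left(-1002024 + 1\right) - 176143 = -1002023 - 176143 = -1178166$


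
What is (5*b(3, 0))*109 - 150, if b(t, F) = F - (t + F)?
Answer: -1785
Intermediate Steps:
b(t, F) = -t (b(t, F) = F - (F + t) = F + (-F - t) = -t)
(5*b(3, 0))*109 - 150 = (5*(-1*3))*109 - 150 = (5*(-3))*109 - 150 = -15*109 - 150 = -1635 - 150 = -1785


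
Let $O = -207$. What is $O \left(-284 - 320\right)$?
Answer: $125028$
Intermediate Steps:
$O \left(-284 - 320\right) = - 207 \left(-284 - 320\right) = \left(-207\right) \left(-604\right) = 125028$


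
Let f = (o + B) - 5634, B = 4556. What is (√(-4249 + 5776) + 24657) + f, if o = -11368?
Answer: 12211 + √1527 ≈ 12250.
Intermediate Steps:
f = -12446 (f = (-11368 + 4556) - 5634 = -6812 - 5634 = -12446)
(√(-4249 + 5776) + 24657) + f = (√(-4249 + 5776) + 24657) - 12446 = (√1527 + 24657) - 12446 = (24657 + √1527) - 12446 = 12211 + √1527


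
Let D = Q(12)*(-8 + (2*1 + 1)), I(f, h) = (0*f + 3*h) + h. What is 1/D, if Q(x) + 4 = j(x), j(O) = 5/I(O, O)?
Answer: 48/935 ≈ 0.051337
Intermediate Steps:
I(f, h) = 4*h (I(f, h) = (0 + 3*h) + h = 3*h + h = 4*h)
j(O) = 5/(4*O) (j(O) = 5/((4*O)) = 5*(1/(4*O)) = 5/(4*O))
Q(x) = -4 + 5/(4*x)
D = 935/48 (D = (-4 + (5/4)/12)*(-8 + (2*1 + 1)) = (-4 + (5/4)*(1/12))*(-8 + (2 + 1)) = (-4 + 5/48)*(-8 + 3) = -187/48*(-5) = 935/48 ≈ 19.479)
1/D = 1/(935/48) = 48/935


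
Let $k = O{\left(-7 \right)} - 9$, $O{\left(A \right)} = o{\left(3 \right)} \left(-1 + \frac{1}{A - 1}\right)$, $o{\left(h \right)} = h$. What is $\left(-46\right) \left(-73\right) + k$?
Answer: $\frac{26765}{8} \approx 3345.6$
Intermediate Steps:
$O{\left(A \right)} = -3 + \frac{3}{-1 + A}$ ($O{\left(A \right)} = 3 \left(-1 + \frac{1}{A - 1}\right) = 3 \left(-1 + \frac{1}{-1 + A}\right) = -3 + \frac{3}{-1 + A}$)
$k = - \frac{99}{8}$ ($k = \frac{3 \left(2 - -7\right)}{-1 - 7} - 9 = \frac{3 \left(2 + 7\right)}{-8} - 9 = 3 \left(- \frac{1}{8}\right) 9 - 9 = - \frac{27}{8} - 9 = - \frac{99}{8} \approx -12.375$)
$\left(-46\right) \left(-73\right) + k = \left(-46\right) \left(-73\right) - \frac{99}{8} = 3358 - \frac{99}{8} = \frac{26765}{8}$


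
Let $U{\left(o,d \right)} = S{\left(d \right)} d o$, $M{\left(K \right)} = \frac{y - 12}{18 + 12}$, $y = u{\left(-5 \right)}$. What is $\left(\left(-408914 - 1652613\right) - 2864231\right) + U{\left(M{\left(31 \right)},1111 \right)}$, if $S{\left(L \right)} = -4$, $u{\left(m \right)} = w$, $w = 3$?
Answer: $- \frac{24622124}{5} \approx -4.9244 \cdot 10^{6}$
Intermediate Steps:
$u{\left(m \right)} = 3$
$y = 3$
$M{\left(K \right)} = - \frac{3}{10}$ ($M{\left(K \right)} = \frac{3 - 12}{18 + 12} = - \frac{9}{30} = \left(-9\right) \frac{1}{30} = - \frac{3}{10}$)
$U{\left(o,d \right)} = - 4 d o$
$\left(\left(-408914 - 1652613\right) - 2864231\right) + U{\left(M{\left(31 \right)},1111 \right)} = \left(\left(-408914 - 1652613\right) - 2864231\right) - 4444 \left(- \frac{3}{10}\right) = \left(\left(-408914 - 1652613\right) - 2864231\right) + \frac{6666}{5} = \left(-2061527 - 2864231\right) + \frac{6666}{5} = -4925758 + \frac{6666}{5} = - \frac{24622124}{5}$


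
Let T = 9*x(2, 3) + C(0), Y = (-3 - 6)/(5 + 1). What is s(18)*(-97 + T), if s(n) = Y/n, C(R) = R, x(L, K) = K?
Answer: 35/6 ≈ 5.8333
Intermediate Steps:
Y = -3/2 (Y = -9/6 = -9*1/6 = -3/2 ≈ -1.5000)
s(n) = -3/(2*n)
T = 27 (T = 9*3 + 0 = 27 + 0 = 27)
s(18)*(-97 + T) = (-3/2/18)*(-97 + 27) = -3/2*1/18*(-70) = -1/12*(-70) = 35/6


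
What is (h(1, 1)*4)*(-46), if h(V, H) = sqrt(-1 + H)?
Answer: 0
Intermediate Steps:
(h(1, 1)*4)*(-46) = (sqrt(-1 + 1)*4)*(-46) = (sqrt(0)*4)*(-46) = (0*4)*(-46) = 0*(-46) = 0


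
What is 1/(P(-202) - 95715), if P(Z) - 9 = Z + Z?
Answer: -1/96110 ≈ -1.0405e-5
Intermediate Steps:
P(Z) = 9 + 2*Z (P(Z) = 9 + (Z + Z) = 9 + 2*Z)
1/(P(-202) - 95715) = 1/((9 + 2*(-202)) - 95715) = 1/((9 - 404) - 95715) = 1/(-395 - 95715) = 1/(-96110) = -1/96110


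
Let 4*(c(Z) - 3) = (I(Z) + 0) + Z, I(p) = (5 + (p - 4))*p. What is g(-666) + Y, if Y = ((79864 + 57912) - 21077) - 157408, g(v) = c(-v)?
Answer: 70516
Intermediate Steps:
I(p) = p*(1 + p) (I(p) = (5 + (-4 + p))*p = (1 + p)*p = p*(1 + p))
c(Z) = 3 + Z/4 + Z*(1 + Z)/4 (c(Z) = 3 + ((Z*(1 + Z) + 0) + Z)/4 = 3 + (Z*(1 + Z) + Z)/4 = 3 + (Z + Z*(1 + Z))/4 = 3 + (Z/4 + Z*(1 + Z)/4) = 3 + Z/4 + Z*(1 + Z)/4)
g(v) = 3 - v/2 + v²/4 (g(v) = 3 + (-v)/2 + (-v)²/4 = 3 - v/2 + v²/4)
Y = -40709 (Y = (137776 - 21077) - 157408 = 116699 - 157408 = -40709)
g(-666) + Y = (3 - ½*(-666) + (¼)*(-666)²) - 40709 = (3 + 333 + (¼)*443556) - 40709 = (3 + 333 + 110889) - 40709 = 111225 - 40709 = 70516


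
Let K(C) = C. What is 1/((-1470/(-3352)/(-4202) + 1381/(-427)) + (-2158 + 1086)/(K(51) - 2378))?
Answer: -6997683901208/19408897948651 ≈ -0.36054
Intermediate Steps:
1/((-1470/(-3352)/(-4202) + 1381/(-427)) + (-2158 + 1086)/(K(51) - 2378)) = 1/((-1470/(-3352)/(-4202) + 1381/(-427)) + (-2158 + 1086)/(51 - 2378)) = 1/((-1470*(-1/3352)*(-1/4202) + 1381*(-1/427)) - 1072/(-2327)) = 1/(((735/1676)*(-1/4202) - 1381/427) - 1072*(-1/2327)) = 1/((-735/7042552 - 1381/427) + 1072/2327) = 1/(-9726078157/3007169704 + 1072/2327) = 1/(-19408897948651/6997683901208) = -6997683901208/19408897948651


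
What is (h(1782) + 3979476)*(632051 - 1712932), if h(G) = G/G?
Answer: -4301341079237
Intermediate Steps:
h(G) = 1
(h(1782) + 3979476)*(632051 - 1712932) = (1 + 3979476)*(632051 - 1712932) = 3979477*(-1080881) = -4301341079237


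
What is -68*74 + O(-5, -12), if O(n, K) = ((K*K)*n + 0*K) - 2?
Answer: -5754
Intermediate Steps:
O(n, K) = -2 + n*K**2 (O(n, K) = (K**2*n + 0) - 2 = (n*K**2 + 0) - 2 = n*K**2 - 2 = -2 + n*K**2)
-68*74 + O(-5, -12) = -68*74 + (-2 - 5*(-12)**2) = -5032 + (-2 - 5*144) = -5032 + (-2 - 720) = -5032 - 722 = -5754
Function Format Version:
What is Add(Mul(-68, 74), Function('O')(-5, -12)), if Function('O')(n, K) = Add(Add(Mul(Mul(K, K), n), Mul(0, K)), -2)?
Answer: -5754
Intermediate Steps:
Function('O')(n, K) = Add(-2, Mul(n, Pow(K, 2))) (Function('O')(n, K) = Add(Add(Mul(Pow(K, 2), n), 0), -2) = Add(Add(Mul(n, Pow(K, 2)), 0), -2) = Add(Mul(n, Pow(K, 2)), -2) = Add(-2, Mul(n, Pow(K, 2))))
Add(Mul(-68, 74), Function('O')(-5, -12)) = Add(Mul(-68, 74), Add(-2, Mul(-5, Pow(-12, 2)))) = Add(-5032, Add(-2, Mul(-5, 144))) = Add(-5032, Add(-2, -720)) = Add(-5032, -722) = -5754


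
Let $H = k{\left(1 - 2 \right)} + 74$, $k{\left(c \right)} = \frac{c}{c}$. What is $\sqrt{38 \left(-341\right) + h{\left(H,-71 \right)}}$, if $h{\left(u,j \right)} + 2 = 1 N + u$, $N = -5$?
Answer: $i \sqrt{12890} \approx 113.53 i$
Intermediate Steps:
$k{\left(c \right)} = 1$
$H = 75$ ($H = 1 + 74 = 75$)
$h{\left(u,j \right)} = -7 + u$ ($h{\left(u,j \right)} = -2 + \left(1 \left(-5\right) + u\right) = -2 + \left(-5 + u\right) = -7 + u$)
$\sqrt{38 \left(-341\right) + h{\left(H,-71 \right)}} = \sqrt{38 \left(-341\right) + \left(-7 + 75\right)} = \sqrt{-12958 + 68} = \sqrt{-12890} = i \sqrt{12890}$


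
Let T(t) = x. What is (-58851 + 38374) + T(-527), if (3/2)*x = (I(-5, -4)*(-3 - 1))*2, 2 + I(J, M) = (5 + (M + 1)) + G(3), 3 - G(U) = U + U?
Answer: -20461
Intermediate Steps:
G(U) = 3 - 2*U (G(U) = 3 - (U + U) = 3 - 2*U)
I(J, M) = 1 + M (I(J, M) = -2 + ((5 + (M + 1)) + (3 - 2*3)) = -2 + ((5 + (1 + M)) + (3 - 6)) = -2 + ((6 + M) - 3) = -2 + (3 + M) = 1 + M)
x = 16 (x = 2*(((1 - 4)*(-3 - 1))*2)/3 = 2*(-3*(-4)*2)/3 = 2*(12*2)/3 = (⅔)*24 = 16)
T(t) = 16
(-58851 + 38374) + T(-527) = (-58851 + 38374) + 16 = -20477 + 16 = -20461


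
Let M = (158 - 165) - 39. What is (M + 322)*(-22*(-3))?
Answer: 18216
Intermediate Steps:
M = -46 (M = -7 - 39 = -46)
(M + 322)*(-22*(-3)) = (-46 + 322)*(-22*(-3)) = 276*66 = 18216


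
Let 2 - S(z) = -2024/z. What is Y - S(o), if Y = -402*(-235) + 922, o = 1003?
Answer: 95674146/1003 ≈ 95388.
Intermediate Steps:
S(z) = 2 + 2024/z (S(z) = 2 - (-2024)/z = 2 + 2024/z)
Y = 95392 (Y = 94470 + 922 = 95392)
Y - S(o) = 95392 - (2 + 2024/1003) = 95392 - 1*4030/1003 = 95392 - 4030/1003 = 95674146/1003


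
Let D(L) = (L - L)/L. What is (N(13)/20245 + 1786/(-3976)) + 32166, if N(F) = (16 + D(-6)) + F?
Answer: 1294568910827/40247060 ≈ 32166.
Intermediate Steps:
D(L) = 0 (D(L) = 0/L = 0)
N(F) = 16 + F (N(F) = (16 + 0) + F = 16 + F)
(N(13)/20245 + 1786/(-3976)) + 32166 = ((16 + 13)/20245 + 1786/(-3976)) + 32166 = (29*(1/20245) + 1786*(-1/3976)) + 32166 = (29/20245 - 893/1988) + 32166 = -18021133/40247060 + 32166 = 1294568910827/40247060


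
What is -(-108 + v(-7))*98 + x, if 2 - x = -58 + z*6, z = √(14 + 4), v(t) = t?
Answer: 11330 - 18*√2 ≈ 11305.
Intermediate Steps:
z = 3*√2 (z = √18 = 3*√2 ≈ 4.2426)
x = 60 - 18*√2 (x = 2 - (-58 + (3*√2)*6) = 2 - (-58 + 18*√2) = 2 + (58 - 18*√2) = 60 - 18*√2 ≈ 34.544)
-(-108 + v(-7))*98 + x = -(-108 - 7)*98 + (60 - 18*√2) = -(-115)*98 + (60 - 18*√2) = -1*(-11270) + (60 - 18*√2) = 11270 + (60 - 18*√2) = 11330 - 18*√2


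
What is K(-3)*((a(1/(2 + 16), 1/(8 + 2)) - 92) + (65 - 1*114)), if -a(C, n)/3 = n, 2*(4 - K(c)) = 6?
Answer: -1413/10 ≈ -141.30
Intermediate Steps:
K(c) = 1 (K(c) = 4 - ½*6 = 4 - 3 = 1)
a(C, n) = -3*n
K(-3)*((a(1/(2 + 16), 1/(8 + 2)) - 92) + (65 - 1*114)) = 1*((-3/(8 + 2) - 92) + (65 - 1*114)) = 1*((-3/10 - 92) + (65 - 114)) = 1*((-3*⅒ - 92) - 49) = 1*((-3/10 - 92) - 49) = 1*(-923/10 - 49) = 1*(-1413/10) = -1413/10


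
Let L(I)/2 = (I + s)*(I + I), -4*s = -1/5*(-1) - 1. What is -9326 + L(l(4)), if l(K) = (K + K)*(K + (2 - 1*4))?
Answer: -41446/5 ≈ -8289.2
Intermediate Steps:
s = ⅕ (s = -(-1/5*(-1) - 1)/4 = -(-1*⅕*(-1) - 1)/4 = -(-⅕*(-1) - 1)/4 = -(⅕ - 1)/4 = -¼*(-⅘) = ⅕ ≈ 0.20000)
l(K) = 2*K*(-2 + K) (l(K) = (2*K)*(K + (2 - 4)) = (2*K)*(K - 2) = (2*K)*(-2 + K) = 2*K*(-2 + K))
L(I) = 4*I*(⅕ + I) (L(I) = 2*((I + ⅕)*(I + I)) = 2*((⅕ + I)*(2*I)) = 2*(2*I*(⅕ + I)) = 4*I*(⅕ + I))
-9326 + L(l(4)) = -9326 + 4*(2*4*(-2 + 4))*(1 + 5*(2*4*(-2 + 4)))/5 = -9326 + 4*(2*4*2)*(1 + 5*(2*4*2))/5 = -9326 + (⅘)*16*(1 + 5*16) = -9326 + (⅘)*16*(1 + 80) = -9326 + (⅘)*16*81 = -9326 + 5184/5 = -41446/5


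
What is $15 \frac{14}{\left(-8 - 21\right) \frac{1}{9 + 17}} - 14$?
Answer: $- \frac{5866}{29} \approx -202.28$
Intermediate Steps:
$15 \frac{14}{\left(-8 - 21\right) \frac{1}{9 + 17}} - 14 = 15 \frac{14}{\left(-29\right) \frac{1}{26}} - 14 = 15 \frac{14}{- \frac{29}{26}} - 14 = 15 \cdot 14 \left(- \frac{26}{29}\right) - 14 = 15 \left(- \frac{364}{29}\right) - 14 = - \frac{5460}{29} - 14 = - \frac{5866}{29}$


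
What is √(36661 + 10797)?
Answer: √47458 ≈ 217.85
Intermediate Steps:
√(36661 + 10797) = √47458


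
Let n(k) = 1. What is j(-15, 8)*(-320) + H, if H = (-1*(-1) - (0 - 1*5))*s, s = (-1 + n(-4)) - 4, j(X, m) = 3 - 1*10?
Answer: 2216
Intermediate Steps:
j(X, m) = -7 (j(X, m) = 3 - 10 = -7)
s = -4 (s = (-1 + 1) - 4 = 0 - 4 = -4)
H = -24 (H = (-1*(-1) - (0 - 1*5))*(-4) = (1 - (0 - 5))*(-4) = (1 - 1*(-5))*(-4) = (1 + 5)*(-4) = 6*(-4) = -24)
j(-15, 8)*(-320) + H = -7*(-320) - 24 = 2240 - 24 = 2216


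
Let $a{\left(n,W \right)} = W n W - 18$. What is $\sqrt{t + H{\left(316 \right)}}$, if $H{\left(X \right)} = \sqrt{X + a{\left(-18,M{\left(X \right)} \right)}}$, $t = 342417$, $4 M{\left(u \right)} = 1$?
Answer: $\frac{\sqrt{1369668 + 5 \sqrt{190}}}{2} \approx 585.18$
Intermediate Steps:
$M{\left(u \right)} = \frac{1}{4}$ ($M{\left(u \right)} = \frac{1}{4} \cdot 1 = \frac{1}{4}$)
$a{\left(n,W \right)} = -18 + n W^{2}$ ($a{\left(n,W \right)} = n W^{2} - 18 = -18 + n W^{2}$)
$H{\left(X \right)} = \sqrt{- \frac{153}{8} + X}$ ($H{\left(X \right)} = \sqrt{X - \left(18 + \frac{18}{16}\right)} = \sqrt{X - \frac{153}{8}} = \sqrt{- \frac{153}{8} + X}$)
$\sqrt{t + H{\left(316 \right)}} = \sqrt{342417 + \frac{\sqrt{-306 + 16 \cdot 316}}{4}} = \sqrt{342417 + \frac{\sqrt{-306 + 5056}}{4}} = \sqrt{342417 + \frac{\sqrt{4750}}{4}} = \sqrt{342417 + \frac{5 \sqrt{190}}{4}}$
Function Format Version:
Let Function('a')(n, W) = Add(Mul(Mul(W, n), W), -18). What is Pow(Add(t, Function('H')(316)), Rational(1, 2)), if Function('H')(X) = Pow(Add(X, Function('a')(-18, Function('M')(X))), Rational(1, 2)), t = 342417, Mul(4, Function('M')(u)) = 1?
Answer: Mul(Rational(1, 2), Pow(Add(1369668, Mul(5, Pow(190, Rational(1, 2)))), Rational(1, 2))) ≈ 585.18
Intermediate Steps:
Function('M')(u) = Rational(1, 4) (Function('M')(u) = Mul(Rational(1, 4), 1) = Rational(1, 4))
Function('a')(n, W) = Add(-18, Mul(n, Pow(W, 2))) (Function('a')(n, W) = Add(Mul(n, Pow(W, 2)), -18) = Add(-18, Mul(n, Pow(W, 2))))
Function('H')(X) = Pow(Add(Rational(-153, 8), X), Rational(1, 2)) (Function('H')(X) = Pow(Add(X, Add(-18, Mul(-18, Pow(Rational(1, 4), 2)))), Rational(1, 2)) = Pow(Add(X, Add(-18, Mul(-18, Rational(1, 16)))), Rational(1, 2)) = Pow(Add(X, Add(-18, Rational(-9, 8))), Rational(1, 2)) = Pow(Add(X, Rational(-153, 8)), Rational(1, 2)) = Pow(Add(Rational(-153, 8), X), Rational(1, 2)))
Pow(Add(t, Function('H')(316)), Rational(1, 2)) = Pow(Add(342417, Mul(Rational(1, 4), Pow(Add(-306, Mul(16, 316)), Rational(1, 2)))), Rational(1, 2)) = Pow(Add(342417, Mul(Rational(1, 4), Pow(Add(-306, 5056), Rational(1, 2)))), Rational(1, 2)) = Pow(Add(342417, Mul(Rational(1, 4), Pow(4750, Rational(1, 2)))), Rational(1, 2)) = Pow(Add(342417, Mul(Rational(1, 4), Mul(5, Pow(190, Rational(1, 2))))), Rational(1, 2)) = Pow(Add(342417, Mul(Rational(5, 4), Pow(190, Rational(1, 2)))), Rational(1, 2))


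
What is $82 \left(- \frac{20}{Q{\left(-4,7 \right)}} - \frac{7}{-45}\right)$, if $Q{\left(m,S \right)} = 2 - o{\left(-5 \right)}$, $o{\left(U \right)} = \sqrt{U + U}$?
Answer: $\frac{82 \left(- 886 i + 7 \sqrt{10}\right)}{45 \left(\sqrt{10} + 2 i\right)} \approx -221.53 - 370.44 i$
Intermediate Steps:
$o{\left(U \right)} = \sqrt{2} \sqrt{U}$ ($o{\left(U \right)} = \sqrt{2 U} = \sqrt{2} \sqrt{U}$)
$Q{\left(m,S \right)} = 2 - i \sqrt{10}$ ($Q{\left(m,S \right)} = 2 - \sqrt{2} \sqrt{-5} = 2 - \sqrt{2} i \sqrt{5} = 2 - i \sqrt{10}$)
$82 \left(- \frac{20}{Q{\left(-4,7 \right)}} - \frac{7}{-45}\right) = 82 \left(- \frac{20}{2 - i \sqrt{10}} - \frac{7}{-45}\right) = 82 \left(- \frac{20}{2 - i \sqrt{10}} - - \frac{7}{45}\right) = 82 \left(- \frac{20}{2 - i \sqrt{10}} + \frac{7}{45}\right) = 82 \left(\frac{7}{45} - \frac{20}{2 - i \sqrt{10}}\right) = \frac{574}{45} - \frac{1640}{2 - i \sqrt{10}}$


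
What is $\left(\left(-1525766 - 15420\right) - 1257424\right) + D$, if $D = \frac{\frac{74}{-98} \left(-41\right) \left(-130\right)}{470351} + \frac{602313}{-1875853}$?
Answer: $- \frac{17284680120412850441}{6176165340821} \approx -2.7986 \cdot 10^{6}$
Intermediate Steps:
$D = - \frac{2035937791631}{6176165340821}$ ($D = 74 \left(- \frac{1}{98}\right) \left(-41\right) \left(-130\right) \frac{1}{470351} + 602313 \left(- \frac{1}{1875853}\right) = \left(- \frac{37}{49}\right) \left(-41\right) \left(-130\right) \frac{1}{470351} - \frac{602313}{1875853} = \frac{1517}{49} \left(-130\right) \frac{1}{470351} - \frac{602313}{1875853} = \left(- \frac{197210}{49}\right) \frac{1}{470351} - \frac{602313}{1875853} = - \frac{197210}{23047199} - \frac{602313}{1875853} = - \frac{2035937791631}{6176165340821} \approx -0.32964$)
$\left(\left(-1525766 - 15420\right) - 1257424\right) + D = \left(\left(-1525766 - 15420\right) - 1257424\right) - \frac{2035937791631}{6176165340821} = \left(-1541186 - 1257424\right) - \frac{2035937791631}{6176165340821} = -2798610 - \frac{2035937791631}{6176165340821} = - \frac{17284680120412850441}{6176165340821}$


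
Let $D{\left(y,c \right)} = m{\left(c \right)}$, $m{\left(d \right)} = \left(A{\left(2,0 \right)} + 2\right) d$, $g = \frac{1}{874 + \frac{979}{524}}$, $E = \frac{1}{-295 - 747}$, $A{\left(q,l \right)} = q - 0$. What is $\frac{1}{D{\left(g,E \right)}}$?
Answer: $- \frac{521}{2} \approx -260.5$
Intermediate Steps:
$A{\left(q,l \right)} = q$ ($A{\left(q,l \right)} = q + 0 = q$)
$E = - \frac{1}{1042}$ ($E = \frac{1}{-1042} = - \frac{1}{1042} \approx -0.00095969$)
$g = \frac{524}{458955}$ ($g = \frac{1}{874 + 979 \cdot \frac{1}{524}} = \frac{1}{874 + \frac{979}{524}} = \frac{1}{\frac{458955}{524}} = \frac{524}{458955} \approx 0.0011417$)
$m{\left(d \right)} = 4 d$ ($m{\left(d \right)} = \left(2 + 2\right) d = 4 d$)
$D{\left(y,c \right)} = 4 c$
$\frac{1}{D{\left(g,E \right)}} = \frac{1}{4 \left(- \frac{1}{1042}\right)} = \frac{1}{- \frac{2}{521}} = - \frac{521}{2}$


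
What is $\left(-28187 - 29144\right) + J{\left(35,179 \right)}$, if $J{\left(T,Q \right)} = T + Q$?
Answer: $-57117$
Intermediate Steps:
$J{\left(T,Q \right)} = Q + T$
$\left(-28187 - 29144\right) + J{\left(35,179 \right)} = \left(-28187 - 29144\right) + \left(179 + 35\right) = -57331 + 214 = -57117$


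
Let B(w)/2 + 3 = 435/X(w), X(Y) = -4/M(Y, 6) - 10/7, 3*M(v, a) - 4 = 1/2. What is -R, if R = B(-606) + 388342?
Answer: -16689313/43 ≈ -3.8812e+5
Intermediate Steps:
M(v, a) = 3/2 (M(v, a) = 4/3 + (1/2)/3 = 4/3 + (1*(½))/3 = 4/3 + (⅓)*(½) = 4/3 + ⅙ = 3/2)
X(Y) = -86/21 (X(Y) = -4/3/2 - 10/7 = -4*⅔ - 10*⅐ = -8/3 - 10/7 = -86/21)
B(w) = -9393/43 (B(w) = -6 + 2*(435/(-86/21)) = -6 + 2*(435*(-21/86)) = -6 + 2*(-9135/86) = -6 - 9135/43 = -9393/43)
R = 16689313/43 (R = -9393/43 + 388342 = 16689313/43 ≈ 3.8812e+5)
-R = -1*16689313/43 = -16689313/43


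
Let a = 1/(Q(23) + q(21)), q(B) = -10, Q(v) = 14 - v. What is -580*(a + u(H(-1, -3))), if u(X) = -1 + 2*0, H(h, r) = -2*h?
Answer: 11600/19 ≈ 610.53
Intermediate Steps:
a = -1/19 (a = 1/((14 - 1*23) - 10) = 1/((14 - 23) - 10) = 1/(-9 - 10) = 1/(-19) = -1/19 ≈ -0.052632)
u(X) = -1 (u(X) = -1 + 0 = -1)
-580*(a + u(H(-1, -3))) = -580*(-1/19 - 1) = -580*(-20/19) = 11600/19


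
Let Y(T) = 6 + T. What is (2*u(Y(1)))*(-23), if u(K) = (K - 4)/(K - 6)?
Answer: -138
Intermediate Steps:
u(K) = (-4 + K)/(-6 + K)
(2*u(Y(1)))*(-23) = (2*((-4 + (6 + 1))/(-6 + (6 + 1))))*(-23) = (2*((-4 + 7)/(-6 + 7)))*(-23) = (2*(3/1))*(-23) = (2*(1*3))*(-23) = (2*3)*(-23) = 6*(-23) = -138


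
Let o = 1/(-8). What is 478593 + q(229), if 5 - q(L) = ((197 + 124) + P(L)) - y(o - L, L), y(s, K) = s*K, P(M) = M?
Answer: 3404627/8 ≈ 4.2558e+5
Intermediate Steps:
o = -⅛ ≈ -0.12500
y(s, K) = K*s
q(L) = -316 - L + L*(-⅛ - L) (q(L) = 5 - (((197 + 124) + L) - L*(-⅛ - L)) = 5 - ((321 + L) - L*(-⅛ - L)) = 5 - (321 + L - L*(-⅛ - L)) = 5 + (-321 - L + L*(-⅛ - L)) = -316 - L + L*(-⅛ - L))
478593 + q(229) = 478593 + (-316 - 1*229² - 9/8*229) = 478593 + (-316 - 1*52441 - 2061/8) = 478593 + (-316 - 52441 - 2061/8) = 478593 - 424117/8 = 3404627/8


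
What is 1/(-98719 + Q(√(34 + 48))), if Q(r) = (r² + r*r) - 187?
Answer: -1/98742 ≈ -1.0127e-5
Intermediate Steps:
Q(r) = -187 + 2*r² (Q(r) = (r² + r²) - 187 = 2*r² - 187 = -187 + 2*r²)
1/(-98719 + Q(√(34 + 48))) = 1/(-98719 + (-187 + 2*(√(34 + 48))²)) = 1/(-98719 + (-187 + 2*(√82)²)) = 1/(-98719 + (-187 + 2*82)) = 1/(-98719 + (-187 + 164)) = 1/(-98719 - 23) = 1/(-98742) = -1/98742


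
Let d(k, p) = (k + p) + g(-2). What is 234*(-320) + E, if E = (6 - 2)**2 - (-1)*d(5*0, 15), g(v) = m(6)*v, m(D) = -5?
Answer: -74839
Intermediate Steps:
g(v) = -5*v
d(k, p) = 10 + k + p (d(k, p) = (k + p) - 5*(-2) = (k + p) + 10 = 10 + k + p)
E = 41 (E = (6 - 2)**2 - (-1)*(10 + 5*0 + 15) = 4**2 - (-1)*(10 + 0 + 15) = 16 - (-1)*25 = 16 - 1*(-25) = 16 + 25 = 41)
234*(-320) + E = 234*(-320) + 41 = -74880 + 41 = -74839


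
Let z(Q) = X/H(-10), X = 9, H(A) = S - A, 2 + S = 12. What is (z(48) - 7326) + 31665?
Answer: 486789/20 ≈ 24339.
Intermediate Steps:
S = 10 (S = -2 + 12 = 10)
H(A) = 10 - A
z(Q) = 9/20 (z(Q) = 9/(10 - 1*(-10)) = 9/(10 + 10) = 9/20)
(z(48) - 7326) + 31665 = (9/20 - 7326) + 31665 = -146511/20 + 31665 = 486789/20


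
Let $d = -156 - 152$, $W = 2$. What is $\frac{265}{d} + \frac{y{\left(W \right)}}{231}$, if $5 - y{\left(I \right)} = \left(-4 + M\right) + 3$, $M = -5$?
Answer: $- \frac{751}{924} \approx -0.81277$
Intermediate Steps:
$d = -308$
$y{\left(I \right)} = 11$ ($y{\left(I \right)} = 5 - \left(\left(-4 - 5\right) + 3\right) = 5 - \left(-9 + 3\right) = 5 - -6 = 5 + 6 = 11$)
$\frac{265}{d} + \frac{y{\left(W \right)}}{231} = \frac{265}{-308} + \frac{11}{231} = 265 \left(- \frac{1}{308}\right) + 11 \cdot \frac{1}{231} = - \frac{265}{308} + \frac{1}{21} = - \frac{751}{924}$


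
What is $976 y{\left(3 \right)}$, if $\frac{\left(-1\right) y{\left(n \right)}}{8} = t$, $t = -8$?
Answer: $62464$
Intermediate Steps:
$y{\left(n \right)} = 64$ ($y{\left(n \right)} = \left(-8\right) \left(-8\right) = 64$)
$976 y{\left(3 \right)} = 976 \cdot 64 = 62464$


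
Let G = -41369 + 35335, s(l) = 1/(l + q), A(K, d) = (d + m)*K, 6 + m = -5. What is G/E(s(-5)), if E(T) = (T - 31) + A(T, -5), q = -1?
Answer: 12068/57 ≈ 211.72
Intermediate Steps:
m = -11 (m = -6 - 5 = -11)
A(K, d) = K*(-11 + d) (A(K, d) = (d - 11)*K = (-11 + d)*K = K*(-11 + d))
s(l) = 1/(-1 + l) (s(l) = 1/(l - 1) = 1/(-1 + l))
G = -6034
E(T) = -31 - 15*T (E(T) = (T - 31) + T*(-11 - 5) = (-31 + T) + T*(-16) = (-31 + T) - 16*T = -31 - 15*T)
G/E(s(-5)) = -6034/(-31 - 15/(-1 - 5)) = -6034/(-31 - 15/(-6)) = -6034/(-31 - 15*(-⅙)) = -6034/(-31 + 5/2) = -6034/(-57/2) = -6034*(-2/57) = 12068/57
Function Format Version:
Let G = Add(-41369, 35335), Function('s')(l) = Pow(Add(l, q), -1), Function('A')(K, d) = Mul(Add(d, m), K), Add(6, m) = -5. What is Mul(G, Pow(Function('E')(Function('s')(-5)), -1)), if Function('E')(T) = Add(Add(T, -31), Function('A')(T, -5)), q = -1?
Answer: Rational(12068, 57) ≈ 211.72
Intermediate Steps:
m = -11 (m = Add(-6, -5) = -11)
Function('A')(K, d) = Mul(K, Add(-11, d)) (Function('A')(K, d) = Mul(Add(d, -11), K) = Mul(Add(-11, d), K) = Mul(K, Add(-11, d)))
Function('s')(l) = Pow(Add(-1, l), -1) (Function('s')(l) = Pow(Add(l, -1), -1) = Pow(Add(-1, l), -1))
G = -6034
Function('E')(T) = Add(-31, Mul(-15, T)) (Function('E')(T) = Add(Add(T, -31), Mul(T, Add(-11, -5))) = Add(Add(-31, T), Mul(T, -16)) = Add(Add(-31, T), Mul(-16, T)) = Add(-31, Mul(-15, T)))
Mul(G, Pow(Function('E')(Function('s')(-5)), -1)) = Mul(-6034, Pow(Add(-31, Mul(-15, Pow(Add(-1, -5), -1))), -1)) = Mul(-6034, Pow(Add(-31, Mul(-15, Pow(-6, -1))), -1)) = Mul(-6034, Pow(Add(-31, Mul(-15, Rational(-1, 6))), -1)) = Mul(-6034, Pow(Add(-31, Rational(5, 2)), -1)) = Mul(-6034, Pow(Rational(-57, 2), -1)) = Mul(-6034, Rational(-2, 57)) = Rational(12068, 57)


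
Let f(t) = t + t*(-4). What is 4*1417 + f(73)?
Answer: 5449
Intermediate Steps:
f(t) = -3*t (f(t) = t - 4*t = -3*t)
4*1417 + f(73) = 4*1417 - 3*73 = 5668 - 219 = 5449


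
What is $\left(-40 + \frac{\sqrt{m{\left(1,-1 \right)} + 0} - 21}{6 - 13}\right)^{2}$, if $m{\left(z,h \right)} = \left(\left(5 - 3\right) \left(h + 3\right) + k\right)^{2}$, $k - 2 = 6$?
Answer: $\frac{73441}{49} \approx 1498.8$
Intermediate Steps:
$k = 8$ ($k = 2 + 6 = 8$)
$m{\left(z,h \right)} = \left(14 + 2 h\right)^{2}$ ($m{\left(z,h \right)} = \left(\left(5 - 3\right) \left(h + 3\right) + 8\right)^{2} = \left(2 \left(3 + h\right) + 8\right)^{2} = \left(\left(6 + 2 h\right) + 8\right)^{2} = \left(14 + 2 h\right)^{2}$)
$\left(-40 + \frac{\sqrt{m{\left(1,-1 \right)} + 0} - 21}{6 - 13}\right)^{2} = \left(-40 + \frac{\sqrt{4 \left(7 - 1\right)^{2} + 0} - 21}{6 - 13}\right)^{2} = \left(-40 + \frac{\sqrt{4 \cdot 6^{2} + 0} - 21}{-7}\right)^{2} = \left(-40 + \left(\sqrt{4 \cdot 36 + 0} - 21\right) \left(- \frac{1}{7}\right)\right)^{2} = \left(-40 + \left(\sqrt{144 + 0} - 21\right) \left(- \frac{1}{7}\right)\right)^{2} = \left(-40 + \left(\sqrt{144} - 21\right) \left(- \frac{1}{7}\right)\right)^{2} = \left(-40 + \left(12 - 21\right) \left(- \frac{1}{7}\right)\right)^{2} = \left(-40 - - \frac{9}{7}\right)^{2} = \left(-40 + \frac{9}{7}\right)^{2} = \left(- \frac{271}{7}\right)^{2} = \frac{73441}{49}$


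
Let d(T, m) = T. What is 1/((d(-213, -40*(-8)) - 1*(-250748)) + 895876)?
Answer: 1/1146411 ≈ 8.7229e-7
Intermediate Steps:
1/((d(-213, -40*(-8)) - 1*(-250748)) + 895876) = 1/((-213 - 1*(-250748)) + 895876) = 1/((-213 + 250748) + 895876) = 1/(250535 + 895876) = 1/1146411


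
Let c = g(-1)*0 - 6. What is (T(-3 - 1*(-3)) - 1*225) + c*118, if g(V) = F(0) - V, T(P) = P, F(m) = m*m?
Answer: -933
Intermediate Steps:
F(m) = m**2
g(V) = -V (g(V) = 0**2 - V = 0 - V = -V)
c = -6 (c = -1*(-1)*0 - 6 = 1*0 - 6 = 0 - 6 = -6)
(T(-3 - 1*(-3)) - 1*225) + c*118 = ((-3 - 1*(-3)) - 1*225) - 6*118 = ((-3 + 3) - 225) - 708 = (0 - 225) - 708 = -225 - 708 = -933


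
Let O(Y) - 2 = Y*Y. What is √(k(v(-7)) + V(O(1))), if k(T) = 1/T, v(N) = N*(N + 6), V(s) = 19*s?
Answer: 20*√7/7 ≈ 7.5593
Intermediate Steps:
O(Y) = 2 + Y² (O(Y) = 2 + Y*Y = 2 + Y²)
v(N) = N*(6 + N)
√(k(v(-7)) + V(O(1))) = √(1/(-7*(6 - 7)) + 19*(2 + 1²)) = √(1/(-7*(-1)) + 19*(2 + 1)) = √(1/7 + 19*3) = √(⅐ + 57) = √(400/7) = 20*√7/7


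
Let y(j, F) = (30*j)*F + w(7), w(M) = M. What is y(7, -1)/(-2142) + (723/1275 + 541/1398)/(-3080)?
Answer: 518588471/5489946000 ≈ 0.094461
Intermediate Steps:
y(j, F) = 7 + 30*F*j (y(j, F) = (30*j)*F + 7 = 30*F*j + 7 = 7 + 30*F*j)
y(7, -1)/(-2142) + (723/1275 + 541/1398)/(-3080) = (7 + 30*(-1)*7)/(-2142) + (723/1275 + 541/1398)/(-3080) = (7 - 210)*(-1/2142) + (723*(1/1275) + 541*(1/1398))*(-1/3080) = -203*(-1/2142) + (241/425 + 541/1398)*(-1/3080) = 29/306 + (566843/594150)*(-1/3080) = 29/306 - 566843/1829982000 = 518588471/5489946000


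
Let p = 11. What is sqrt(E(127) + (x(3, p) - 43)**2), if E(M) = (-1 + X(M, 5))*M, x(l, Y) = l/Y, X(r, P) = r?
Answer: sqrt(2157142)/11 ≈ 133.52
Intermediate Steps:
E(M) = M*(-1 + M) (E(M) = (-1 + M)*M = M*(-1 + M))
sqrt(E(127) + (x(3, p) - 43)**2) = sqrt(127*(-1 + 127) + (3/11 - 43)**2) = sqrt(127*126 + (3*(1/11) - 43)**2) = sqrt(16002 + (3/11 - 43)**2) = sqrt(16002 + (-470/11)**2) = sqrt(16002 + 220900/121) = sqrt(2157142/121) = sqrt(2157142)/11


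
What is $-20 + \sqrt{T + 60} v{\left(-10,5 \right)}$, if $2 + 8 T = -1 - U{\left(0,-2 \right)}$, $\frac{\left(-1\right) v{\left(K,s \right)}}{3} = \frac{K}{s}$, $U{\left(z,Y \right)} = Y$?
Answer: $-20 + \frac{3 \sqrt{958}}{2} \approx 26.427$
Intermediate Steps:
$v{\left(K,s \right)} = - \frac{3 K}{s}$ ($v{\left(K,s \right)} = - 3 \frac{K}{s} = - \frac{3 K}{s}$)
$T = - \frac{1}{8}$ ($T = - \frac{1}{4} + \frac{-1 - -2}{8} = - \frac{1}{4} + \frac{-1 + 2}{8} = - \frac{1}{4} + \frac{1}{8} \cdot 1 = - \frac{1}{4} + \frac{1}{8} = - \frac{1}{8} \approx -0.125$)
$-20 + \sqrt{T + 60} v{\left(-10,5 \right)} = -20 + \sqrt{- \frac{1}{8} + 60} \left(\left(-3\right) \left(-10\right) \frac{1}{5}\right) = -20 + \sqrt{\frac{479}{8}} \left(\left(-3\right) \left(-10\right) \frac{1}{5}\right) = -20 + \frac{\sqrt{958}}{4} \cdot 6 = -20 + \frac{3 \sqrt{958}}{2}$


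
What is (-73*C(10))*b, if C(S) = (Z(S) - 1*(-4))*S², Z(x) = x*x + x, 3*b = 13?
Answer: -3606200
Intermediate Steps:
b = 13/3 (b = (⅓)*13 = 13/3 ≈ 4.3333)
Z(x) = x + x² (Z(x) = x² + x = x + x²)
C(S) = S²*(4 + S*(1 + S)) (C(S) = (S*(1 + S) - 1*(-4))*S² = (S*(1 + S) + 4)*S² = (4 + S*(1 + S))*S² = S²*(4 + S*(1 + S)))
(-73*C(10))*b = -73*10²*(4 + 10*(1 + 10))*(13/3) = -7300*(4 + 10*11)*(13/3) = -7300*(4 + 110)*(13/3) = -7300*114*(13/3) = -73*11400*(13/3) = -832200*13/3 = -3606200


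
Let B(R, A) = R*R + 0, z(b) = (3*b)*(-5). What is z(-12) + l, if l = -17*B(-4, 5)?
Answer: -92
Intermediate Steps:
z(b) = -15*b
B(R, A) = R² (B(R, A) = R² + 0 = R²)
l = -272 (l = -17*(-4)² = -17*16 = -272)
z(-12) + l = -15*(-12) - 272 = 180 - 272 = -92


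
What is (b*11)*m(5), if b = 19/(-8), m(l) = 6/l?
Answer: -627/20 ≈ -31.350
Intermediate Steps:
b = -19/8 (b = 19*(-⅛) = -19/8 ≈ -2.3750)
(b*11)*m(5) = (-19/8*11)*(6/5) = -627/(4*5) = -209/8*6/5 = -627/20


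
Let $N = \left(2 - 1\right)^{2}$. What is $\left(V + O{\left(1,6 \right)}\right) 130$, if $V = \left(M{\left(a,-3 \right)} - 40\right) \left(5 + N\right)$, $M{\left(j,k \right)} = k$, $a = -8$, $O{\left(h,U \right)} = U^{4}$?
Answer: $134940$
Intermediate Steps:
$N = 1$ ($N = 1^{2} = 1$)
$V = -258$ ($V = \left(-3 - 40\right) \left(5 + 1\right) = \left(-43\right) 6 = -258$)
$\left(V + O{\left(1,6 \right)}\right) 130 = \left(-258 + 6^{4}\right) 130 = \left(-258 + 1296\right) 130 = 1038 \cdot 130 = 134940$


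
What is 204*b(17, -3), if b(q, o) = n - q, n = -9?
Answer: -5304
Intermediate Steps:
b(q, o) = -9 - q
204*b(17, -3) = 204*(-9 - 1*17) = 204*(-9 - 17) = 204*(-26) = -5304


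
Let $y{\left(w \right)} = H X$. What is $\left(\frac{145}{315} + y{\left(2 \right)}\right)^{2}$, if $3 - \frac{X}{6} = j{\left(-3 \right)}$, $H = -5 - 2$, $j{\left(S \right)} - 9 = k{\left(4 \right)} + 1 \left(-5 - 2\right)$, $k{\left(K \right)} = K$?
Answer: $\frac{63473089}{3969} \approx 15992.0$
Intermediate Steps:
$j{\left(S \right)} = 6$ ($j{\left(S \right)} = 9 + \left(4 + 1 \left(-5 - 2\right)\right) = 9 + \left(4 + 1 \left(-7\right)\right) = 9 + \left(4 - 7\right) = 9 - 3 = 6$)
$H = -7$ ($H = -5 - 2 = -7$)
$X = -18$ ($X = 18 - 36 = -18$)
$y{\left(w \right)} = 126$ ($y{\left(w \right)} = \left(-7\right) \left(-18\right) = 126$)
$\left(\frac{145}{315} + y{\left(2 \right)}\right)^{2} = \left(\frac{145}{315} + 126\right)^{2} = \left(145 \cdot \frac{1}{315} + 126\right)^{2} = \left(\frac{29}{63} + 126\right)^{2} = \left(\frac{7967}{63}\right)^{2} = \frac{63473089}{3969}$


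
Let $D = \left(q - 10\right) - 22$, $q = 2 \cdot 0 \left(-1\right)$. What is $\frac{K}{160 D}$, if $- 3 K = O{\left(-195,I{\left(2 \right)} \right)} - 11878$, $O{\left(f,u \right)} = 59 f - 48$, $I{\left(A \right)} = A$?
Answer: $- \frac{23431}{15360} \approx -1.5255$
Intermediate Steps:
$q = 0$ ($q = 0 \left(-1\right) = 0$)
$O{\left(f,u \right)} = -48 + 59 f$
$D = -32$ ($D = \left(0 - 10\right) - 22 = -10 - 22 = -32$)
$K = \frac{23431}{3}$ ($K = - \frac{\left(-48 + 59 \left(-195\right)\right) - 11878}{3} = - \frac{\left(-48 - 11505\right) - 11878}{3} = - \frac{-11553 - 11878}{3} = \left(- \frac{1}{3}\right) \left(-23431\right) = \frac{23431}{3} \approx 7810.3$)
$\frac{K}{160 D} = \frac{23431}{3 \cdot 160 \left(-32\right)} = \frac{23431}{3 \left(-5120\right)} = \frac{23431}{3} \left(- \frac{1}{5120}\right) = - \frac{23431}{15360}$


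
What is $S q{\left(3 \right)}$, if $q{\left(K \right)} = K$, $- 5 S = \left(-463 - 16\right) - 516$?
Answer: $597$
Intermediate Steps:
$S = 199$ ($S = - \frac{\left(-463 - 16\right) - 516}{5} = - \frac{-479 - 516}{5} = \left(- \frac{1}{5}\right) \left(-995\right) = 199$)
$S q{\left(3 \right)} = 199 \cdot 3 = 597$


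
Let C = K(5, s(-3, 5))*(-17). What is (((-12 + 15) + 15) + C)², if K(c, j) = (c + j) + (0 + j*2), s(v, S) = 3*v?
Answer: 153664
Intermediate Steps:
K(c, j) = c + 3*j (K(c, j) = (c + j) + (0 + 2*j) = (c + j) + 2*j = c + 3*j)
C = 374 (C = (5 + 3*(3*(-3)))*(-17) = (5 + 3*(-9))*(-17) = (5 - 27)*(-17) = -22*(-17) = 374)
(((-12 + 15) + 15) + C)² = (((-12 + 15) + 15) + 374)² = ((3 + 15) + 374)² = (18 + 374)² = 392² = 153664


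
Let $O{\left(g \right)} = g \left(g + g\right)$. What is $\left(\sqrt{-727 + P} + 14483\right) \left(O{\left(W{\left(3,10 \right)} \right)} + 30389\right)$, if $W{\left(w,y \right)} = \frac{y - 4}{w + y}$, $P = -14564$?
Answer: $\frac{74381979679}{169} + \frac{15407439 i \sqrt{1699}}{169} \approx 4.4013 \cdot 10^{8} + 3.7579 \cdot 10^{6} i$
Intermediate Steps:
$W{\left(w,y \right)} = \frac{-4 + y}{w + y}$
$O{\left(g \right)} = 2 g^{2}$ ($O{\left(g \right)} = g 2 g = 2 g^{2}$)
$\left(\sqrt{-727 + P} + 14483\right) \left(O{\left(W{\left(3,10 \right)} \right)} + 30389\right) = \left(\sqrt{-727 - 14564} + 14483\right) \left(2 \left(\frac{-4 + 10}{3 + 10}\right)^{2} + 30389\right) = \left(\sqrt{-15291} + 14483\right) \left(2 \left(\frac{1}{13} \cdot 6\right)^{2} + 30389\right) = \left(3 i \sqrt{1699} + 14483\right) \left(2 \left(\frac{1}{13} \cdot 6\right)^{2} + 30389\right) = \left(14483 + 3 i \sqrt{1699}\right) \left(2 \left(\frac{6}{13}\right)^{2} + 30389\right) = \left(14483 + 3 i \sqrt{1699}\right) \left(2 \cdot \frac{36}{169} + 30389\right) = \left(14483 + 3 i \sqrt{1699}\right) \left(\frac{72}{169} + 30389\right) = \left(14483 + 3 i \sqrt{1699}\right) \frac{5135813}{169} = \frac{74381979679}{169} + \frac{15407439 i \sqrt{1699}}{169}$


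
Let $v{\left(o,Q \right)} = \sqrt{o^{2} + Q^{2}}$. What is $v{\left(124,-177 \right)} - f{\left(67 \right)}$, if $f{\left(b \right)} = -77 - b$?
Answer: $144 + \sqrt{46705} \approx 360.11$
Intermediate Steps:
$v{\left(o,Q \right)} = \sqrt{Q^{2} + o^{2}}$
$v{\left(124,-177 \right)} - f{\left(67 \right)} = \sqrt{\left(-177\right)^{2} + 124^{2}} - \left(-77 - 67\right) = \sqrt{31329 + 15376} - \left(-77 - 67\right) = \sqrt{46705} - -144 = \sqrt{46705} + 144 = 144 + \sqrt{46705}$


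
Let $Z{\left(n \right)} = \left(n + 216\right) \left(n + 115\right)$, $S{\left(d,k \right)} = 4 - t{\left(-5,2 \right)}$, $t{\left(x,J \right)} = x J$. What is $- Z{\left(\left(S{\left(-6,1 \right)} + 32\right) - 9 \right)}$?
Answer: $-38456$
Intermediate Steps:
$t{\left(x,J \right)} = J x$
$S{\left(d,k \right)} = 14$ ($S{\left(d,k \right)} = 4 - 2 \left(-5\right) = 4 - -10 = 4 + 10 = 14$)
$Z{\left(n \right)} = \left(115 + n\right) \left(216 + n\right)$ ($Z{\left(n \right)} = \left(216 + n\right) \left(115 + n\right) = \left(115 + n\right) \left(216 + n\right)$)
$- Z{\left(\left(S{\left(-6,1 \right)} + 32\right) - 9 \right)} = - (24840 + \left(\left(14 + 32\right) - 9\right)^{2} + 331 \left(\left(14 + 32\right) - 9\right)) = - (24840 + \left(46 - 9\right)^{2} + 331 \left(46 - 9\right)) = - (24840 + 37^{2} + 331 \cdot 37) = - (24840 + 1369 + 12247) = \left(-1\right) 38456 = -38456$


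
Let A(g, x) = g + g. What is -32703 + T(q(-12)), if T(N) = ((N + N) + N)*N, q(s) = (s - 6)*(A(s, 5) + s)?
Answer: 1227009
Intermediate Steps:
A(g, x) = 2*g
q(s) = 3*s*(-6 + s) (q(s) = (s - 6)*(2*s + s) = (-6 + s)*(3*s) = 3*s*(-6 + s))
T(N) = 3*N**2 (T(N) = (2*N + N)*N = (3*N)*N = 3*N**2)
-32703 + T(q(-12)) = -32703 + 3*(3*(-12)*(-6 - 12))**2 = -32703 + 3*(3*(-12)*(-18))**2 = -32703 + 3*648**2 = -32703 + 3*419904 = -32703 + 1259712 = 1227009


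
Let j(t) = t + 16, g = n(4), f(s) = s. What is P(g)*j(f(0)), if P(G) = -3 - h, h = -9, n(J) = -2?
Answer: 96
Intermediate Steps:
g = -2
j(t) = 16 + t
P(G) = 6 (P(G) = -3 - 1*(-9) = -3 + 9 = 6)
P(g)*j(f(0)) = 6*(16 + 0) = 6*16 = 96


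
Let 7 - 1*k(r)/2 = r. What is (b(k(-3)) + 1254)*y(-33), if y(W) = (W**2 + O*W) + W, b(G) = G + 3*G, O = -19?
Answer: 2245122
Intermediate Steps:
k(r) = 14 - 2*r
b(G) = 4*G
y(W) = W**2 - 18*W (y(W) = (W**2 - 19*W) + W = W**2 - 18*W)
(b(k(-3)) + 1254)*y(-33) = (4*(14 - 2*(-3)) + 1254)*(-33*(-18 - 33)) = (4*(14 + 6) + 1254)*(-33*(-51)) = (4*20 + 1254)*1683 = (80 + 1254)*1683 = 1334*1683 = 2245122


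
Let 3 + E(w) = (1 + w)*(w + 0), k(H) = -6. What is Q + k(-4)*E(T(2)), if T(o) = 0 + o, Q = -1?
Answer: -19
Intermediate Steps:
T(o) = o
E(w) = -3 + w*(1 + w) (E(w) = -3 + (1 + w)*(w + 0) = -3 + (1 + w)*w = -3 + w*(1 + w))
Q + k(-4)*E(T(2)) = -1 - 6*(-3 + 2 + 2²) = -1 - 6*(-3 + 2 + 4) = -1 - 6*3 = -1 - 18 = -19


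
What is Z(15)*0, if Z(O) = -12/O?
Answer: 0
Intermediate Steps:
Z(15)*0 = -12/15*0 = -12*1/15*0 = -⅘*0 = 0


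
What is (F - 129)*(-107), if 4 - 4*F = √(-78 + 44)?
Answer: 13696 + 107*I*√34/4 ≈ 13696.0 + 155.98*I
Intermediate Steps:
F = 1 - I*√34/4 (F = 1 - √(-78 + 44)/4 = 1 - I*√34/4 ≈ 1.0 - 1.4577*I)
(F - 129)*(-107) = ((1 - I*√34/4) - 129)*(-107) = (-128 - I*√34/4)*(-107) = 13696 + 107*I*√34/4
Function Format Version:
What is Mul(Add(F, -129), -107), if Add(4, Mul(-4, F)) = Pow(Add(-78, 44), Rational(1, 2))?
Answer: Add(13696, Mul(Rational(107, 4), I, Pow(34, Rational(1, 2)))) ≈ Add(13696., Mul(155.98, I))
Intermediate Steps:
F = Add(1, Mul(Rational(-1, 4), I, Pow(34, Rational(1, 2)))) (F = Add(1, Mul(Rational(-1, 4), Pow(Add(-78, 44), Rational(1, 2)))) = Add(1, Mul(Rational(-1, 4), Pow(-34, Rational(1, 2)))) = Add(1, Mul(Rational(-1, 4), Mul(I, Pow(34, Rational(1, 2))))) = Add(1, Mul(Rational(-1, 4), I, Pow(34, Rational(1, 2)))) ≈ Add(1.0000, Mul(-1.4577, I)))
Mul(Add(F, -129), -107) = Mul(Add(Add(1, Mul(Rational(-1, 4), I, Pow(34, Rational(1, 2)))), -129), -107) = Mul(Add(-128, Mul(Rational(-1, 4), I, Pow(34, Rational(1, 2)))), -107) = Add(13696, Mul(Rational(107, 4), I, Pow(34, Rational(1, 2))))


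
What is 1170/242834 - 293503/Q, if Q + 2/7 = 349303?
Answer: -248023381642/296879013623 ≈ -0.83544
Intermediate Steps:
Q = 2445119/7 (Q = -2/7 + 349303 = 2445119/7 ≈ 3.4930e+5)
1170/242834 - 293503/Q = 1170/242834 - 293503/2445119/7 = 1170*(1/242834) - 293503*7/2445119 = 585/121417 - 2054521/2445119 = -248023381642/296879013623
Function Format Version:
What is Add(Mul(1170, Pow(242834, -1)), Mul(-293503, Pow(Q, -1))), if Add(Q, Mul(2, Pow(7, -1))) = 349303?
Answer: Rational(-248023381642, 296879013623) ≈ -0.83544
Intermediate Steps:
Q = Rational(2445119, 7) (Q = Add(Rational(-2, 7), 349303) = Rational(2445119, 7) ≈ 3.4930e+5)
Add(Mul(1170, Pow(242834, -1)), Mul(-293503, Pow(Q, -1))) = Add(Mul(1170, Pow(242834, -1)), Mul(-293503, Pow(Rational(2445119, 7), -1))) = Add(Mul(1170, Rational(1, 242834)), Mul(-293503, Rational(7, 2445119))) = Add(Rational(585, 121417), Rational(-2054521, 2445119)) = Rational(-248023381642, 296879013623)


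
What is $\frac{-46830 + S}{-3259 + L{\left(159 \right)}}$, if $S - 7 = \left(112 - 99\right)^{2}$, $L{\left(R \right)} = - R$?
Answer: $\frac{23327}{1709} \approx 13.65$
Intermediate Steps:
$S = 176$ ($S = 7 + \left(112 - 99\right)^{2} = 7 + 13^{2} = 7 + 169 = 176$)
$\frac{-46830 + S}{-3259 + L{\left(159 \right)}} = \frac{-46830 + 176}{-3259 - 159} = - \frac{46654}{-3259 - 159} = - \frac{46654}{-3418} = \left(-46654\right) \left(- \frac{1}{3418}\right) = \frac{23327}{1709}$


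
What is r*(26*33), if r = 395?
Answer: 338910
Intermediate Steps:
r*(26*33) = 395*(26*33) = 395*858 = 338910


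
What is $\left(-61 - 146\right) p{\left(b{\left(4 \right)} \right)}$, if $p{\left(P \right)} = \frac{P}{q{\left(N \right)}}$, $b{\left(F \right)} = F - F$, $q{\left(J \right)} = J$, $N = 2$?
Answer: $0$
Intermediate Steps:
$b{\left(F \right)} = 0$
$p{\left(P \right)} = \frac{P}{2}$
$\left(-61 - 146\right) p{\left(b{\left(4 \right)} \right)} = \left(-61 - 146\right) \frac{1}{2} \cdot 0 = \left(-207\right) 0 = 0$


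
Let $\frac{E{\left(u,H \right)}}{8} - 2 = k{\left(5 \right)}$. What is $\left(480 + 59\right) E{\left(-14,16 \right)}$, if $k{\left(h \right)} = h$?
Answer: $30184$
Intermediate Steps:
$E{\left(u,H \right)} = 56$ ($E{\left(u,H \right)} = 16 + 8 \cdot 5 = 16 + 40 = 56$)
$\left(480 + 59\right) E{\left(-14,16 \right)} = \left(480 + 59\right) 56 = 539 \cdot 56 = 30184$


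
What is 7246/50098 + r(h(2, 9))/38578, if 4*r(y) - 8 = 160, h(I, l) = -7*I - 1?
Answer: 70410076/483170161 ≈ 0.14573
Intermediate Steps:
h(I, l) = -1 - 7*I
r(y) = 42 (r(y) = 2 + (¼)*160 = 2 + 40 = 42)
7246/50098 + r(h(2, 9))/38578 = 7246/50098 + 42/38578 = 7246*(1/50098) + 42*(1/38578) = 3623/25049 + 21/19289 = 70410076/483170161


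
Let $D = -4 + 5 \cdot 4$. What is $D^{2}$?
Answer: $256$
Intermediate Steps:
$D = 16$ ($D = -4 + 20 = 16$)
$D^{2} = 16^{2} = 256$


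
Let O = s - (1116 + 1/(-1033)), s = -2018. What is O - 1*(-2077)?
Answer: -1091880/1033 ≈ -1057.0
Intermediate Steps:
O = -3237421/1033 (O = -2018 - (1116 + 1/(-1033)) = -2018 - (1116 - 1/1033) = -2018 - 1*1152827/1033 = -2018 - 1152827/1033 = -3237421/1033 ≈ -3134.0)
O - 1*(-2077) = -3237421/1033 - 1*(-2077) = -3237421/1033 + 2077 = -1091880/1033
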